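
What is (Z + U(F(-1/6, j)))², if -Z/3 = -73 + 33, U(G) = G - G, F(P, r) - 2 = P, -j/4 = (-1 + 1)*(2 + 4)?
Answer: 14400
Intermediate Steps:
j = 0 (j = -4*(-1 + 1)*(2 + 4) = -0*6 = -4*0 = 0)
F(P, r) = 2 + P
U(G) = 0
Z = 120 (Z = -3*(-73 + 33) = -3*(-40) = 120)
(Z + U(F(-1/6, j)))² = (120 + 0)² = 120² = 14400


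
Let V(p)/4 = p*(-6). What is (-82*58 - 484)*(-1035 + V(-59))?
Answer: -1996440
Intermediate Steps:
V(p) = -24*p (V(p) = 4*(p*(-6)) = 4*(-6*p) = -24*p)
(-82*58 - 484)*(-1035 + V(-59)) = (-82*58 - 484)*(-1035 - 24*(-59)) = (-4756 - 484)*(-1035 + 1416) = -5240*381 = -1996440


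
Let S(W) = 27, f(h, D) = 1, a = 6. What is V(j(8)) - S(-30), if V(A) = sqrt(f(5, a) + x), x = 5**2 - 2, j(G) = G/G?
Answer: -27 + 2*sqrt(6) ≈ -22.101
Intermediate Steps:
j(G) = 1
x = 23 (x = 25 - 2 = 23)
V(A) = 2*sqrt(6) (V(A) = sqrt(1 + 23) = sqrt(24) = 2*sqrt(6))
V(j(8)) - S(-30) = 2*sqrt(6) - 1*27 = 2*sqrt(6) - 27 = -27 + 2*sqrt(6)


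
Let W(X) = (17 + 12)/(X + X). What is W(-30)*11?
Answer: -319/60 ≈ -5.3167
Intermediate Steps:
W(X) = 29/(2*X) (W(X) = 29/((2*X)) = 29*(1/(2*X)) = 29/(2*X))
W(-30)*11 = ((29/2)/(-30))*11 = ((29/2)*(-1/30))*11 = -29/60*11 = -319/60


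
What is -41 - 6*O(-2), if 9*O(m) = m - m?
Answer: -41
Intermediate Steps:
O(m) = 0 (O(m) = (m - m)/9 = (⅑)*0 = 0)
-41 - 6*O(-2) = -41 - 6*0 = -41 + 0 = -41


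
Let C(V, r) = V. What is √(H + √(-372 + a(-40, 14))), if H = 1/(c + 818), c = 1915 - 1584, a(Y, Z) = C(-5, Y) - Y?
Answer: √(1149 + 1320201*I*√337)/1149 ≈ 3.0297 + 3.0296*I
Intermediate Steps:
a(Y, Z) = -5 - Y
c = 331
H = 1/1149 (H = 1/(331 + 818) = 1/1149 ≈ 0.00087032)
√(H + √(-372 + a(-40, 14))) = √(1/1149 + √(-372 + (-5 - 1*(-40)))) = √(1/1149 + √(-372 + (-5 + 40))) = √(1/1149 + √(-372 + 35)) = √(1/1149 + √(-337)) = √(1/1149 + I*√337)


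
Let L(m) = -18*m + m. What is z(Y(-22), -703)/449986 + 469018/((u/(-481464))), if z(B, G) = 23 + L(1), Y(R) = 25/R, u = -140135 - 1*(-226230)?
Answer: -50806857821965251/19370772335 ≈ -2.6229e+6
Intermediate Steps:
u = 86095 (u = -140135 + 226230 = 86095)
L(m) = -17*m
z(B, G) = 6 (z(B, G) = 23 - 17*1 = 23 - 17 = 6)
z(Y(-22), -703)/449986 + 469018/((u/(-481464))) = 6/449986 + 469018/((86095/(-481464))) = 6*(1/449986) + 469018/((86095*(-1/481464))) = 3/224993 + 469018/(-86095/481464) = 3/224993 + 469018*(-481464/86095) = 3/224993 - 225815282352/86095 = -50806857821965251/19370772335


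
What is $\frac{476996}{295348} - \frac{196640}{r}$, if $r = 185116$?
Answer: $\frac{1888897551}{3417102523} \approx 0.55278$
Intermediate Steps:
$\frac{476996}{295348} - \frac{196640}{r} = \frac{476996}{295348} - \frac{196640}{185116} = 476996 \cdot \frac{1}{295348} - \frac{49160}{46279} = \frac{119249}{73837} - \frac{49160}{46279} = \frac{1888897551}{3417102523}$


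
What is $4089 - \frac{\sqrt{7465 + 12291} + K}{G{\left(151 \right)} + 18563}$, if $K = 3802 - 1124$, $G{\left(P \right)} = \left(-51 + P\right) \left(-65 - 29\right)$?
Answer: $\frac{37464829}{9163} - \frac{2 \sqrt{4939}}{9163} \approx 4088.7$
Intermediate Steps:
$G{\left(P \right)} = 4794 - 94 P$ ($G{\left(P \right)} = \left(-51 + P\right) \left(-94\right) = 4794 - 94 P$)
$K = 2678$ ($K = 3802 - 1124 = 2678$)
$4089 - \frac{\sqrt{7465 + 12291} + K}{G{\left(151 \right)} + 18563} = 4089 - \frac{\sqrt{7465 + 12291} + 2678}{\left(4794 - 14194\right) + 18563} = 4089 - \frac{\sqrt{19756} + 2678}{\left(4794 - 14194\right) + 18563} = 4089 - \frac{2 \sqrt{4939} + 2678}{-9400 + 18563} = 4089 - \frac{2678 + 2 \sqrt{4939}}{9163} = 4089 - \left(2678 + 2 \sqrt{4939}\right) \frac{1}{9163} = 4089 - \left(\frac{2678}{9163} + \frac{2 \sqrt{4939}}{9163}\right) = \frac{37464829}{9163} - \frac{2 \sqrt{4939}}{9163}$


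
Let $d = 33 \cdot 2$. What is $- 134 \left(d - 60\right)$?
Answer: $-804$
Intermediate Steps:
$d = 66$
$- 134 \left(d - 60\right) = - 134 \left(66 - 60\right) = \left(-134\right) 6 = -804$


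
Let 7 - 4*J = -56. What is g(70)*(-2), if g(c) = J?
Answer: -63/2 ≈ -31.500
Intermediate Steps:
J = 63/4 (J = 7/4 - ¼*(-56) = 7/4 + 14 = 63/4 ≈ 15.750)
g(c) = 63/4
g(70)*(-2) = (63/4)*(-2) = -63/2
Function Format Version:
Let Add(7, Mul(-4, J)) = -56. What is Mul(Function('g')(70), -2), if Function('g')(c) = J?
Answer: Rational(-63, 2) ≈ -31.500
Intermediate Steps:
J = Rational(63, 4) (J = Add(Rational(7, 4), Mul(Rational(-1, 4), -56)) = Add(Rational(7, 4), 14) = Rational(63, 4) ≈ 15.750)
Function('g')(c) = Rational(63, 4)
Mul(Function('g')(70), -2) = Mul(Rational(63, 4), -2) = Rational(-63, 2)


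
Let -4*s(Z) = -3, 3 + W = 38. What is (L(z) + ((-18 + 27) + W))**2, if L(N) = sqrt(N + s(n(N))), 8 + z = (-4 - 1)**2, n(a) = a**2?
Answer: (88 + sqrt(71))**2/4 ≈ 2324.5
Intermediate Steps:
W = 35 (W = -3 + 38 = 35)
z = 17 (z = -8 + (-4 - 1)**2 = -8 + (-5)**2 = -8 + 25 = 17)
s(Z) = 3/4 (s(Z) = -1/4*(-3) = 3/4)
L(N) = sqrt(3/4 + N) (L(N) = sqrt(N + 3/4) = sqrt(3/4 + N))
(L(z) + ((-18 + 27) + W))**2 = (sqrt(3 + 4*17)/2 + ((-18 + 27) + 35))**2 = (sqrt(3 + 68)/2 + (9 + 35))**2 = (sqrt(71)/2 + 44)**2 = (44 + sqrt(71)/2)**2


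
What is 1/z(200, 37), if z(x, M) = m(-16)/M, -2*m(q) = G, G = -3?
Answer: 74/3 ≈ 24.667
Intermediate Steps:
m(q) = 3/2 (m(q) = -1/2*(-3) = 3/2)
z(x, M) = 3/(2*M)
1/z(200, 37) = 1/((3/2)/37) = 1/((3/2)*(1/37)) = 1/(3/74) = 74/3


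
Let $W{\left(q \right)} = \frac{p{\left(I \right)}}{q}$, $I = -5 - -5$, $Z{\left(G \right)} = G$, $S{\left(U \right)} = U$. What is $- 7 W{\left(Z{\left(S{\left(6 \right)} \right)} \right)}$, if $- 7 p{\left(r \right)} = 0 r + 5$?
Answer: $\frac{5}{6} \approx 0.83333$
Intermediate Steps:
$I = 0$ ($I = -5 + 5 = 0$)
$p{\left(r \right)} = - \frac{5}{7}$ ($p{\left(r \right)} = - \frac{0 r + 5}{7} = - \frac{0 + 5}{7} = \left(- \frac{1}{7}\right) 5 = - \frac{5}{7}$)
$W{\left(q \right)} = - \frac{5}{7 q}$
$- 7 W{\left(Z{\left(S{\left(6 \right)} \right)} \right)} = - 7 \left(- \frac{5}{7 \cdot 6}\right) = - 7 \left(\left(- \frac{5}{7}\right) \frac{1}{6}\right) = \left(-7\right) \left(- \frac{5}{42}\right) = \frac{5}{6}$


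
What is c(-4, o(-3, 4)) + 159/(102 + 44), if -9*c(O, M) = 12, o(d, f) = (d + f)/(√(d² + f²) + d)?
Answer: -107/438 ≈ -0.24429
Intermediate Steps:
o(d, f) = (d + f)/(d + √(d² + f²))
c(O, M) = -4/3 (c(O, M) = -⅑*12 = -4/3)
c(-4, o(-3, 4)) + 159/(102 + 44) = -4/3 + 159/(102 + 44) = -4/3 + 159/146 = -107/438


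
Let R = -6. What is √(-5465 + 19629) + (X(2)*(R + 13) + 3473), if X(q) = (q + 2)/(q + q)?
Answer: 3480 + 2*√3541 ≈ 3599.0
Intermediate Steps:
X(q) = (2 + q)/(2*q) (X(q) = (2 + q)/((2*q)) = (2 + q)*(1/(2*q)) = (2 + q)/(2*q))
√(-5465 + 19629) + (X(2)*(R + 13) + 3473) = √(-5465 + 19629) + (((½)*(2 + 2)/2)*(-6 + 13) + 3473) = √14164 + (((½)*(½)*4)*7 + 3473) = 2*√3541 + (1*7 + 3473) = 2*√3541 + (7 + 3473) = 2*√3541 + 3480 = 3480 + 2*√3541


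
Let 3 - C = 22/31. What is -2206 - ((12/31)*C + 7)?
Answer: -2127545/961 ≈ -2213.9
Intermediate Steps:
C = 71/31 (C = 3 - 22/31 = 71/31 ≈ 2.2903)
-2206 - ((12/31)*C + 7) = -2206 - ((12/31)*(71/31) + 7) = -2206 - (852/961 + 7) = -2206 - 1*7579/961 = -2206 - 7579/961 = -2127545/961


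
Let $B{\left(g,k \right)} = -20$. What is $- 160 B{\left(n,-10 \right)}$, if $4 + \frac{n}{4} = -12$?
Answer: $3200$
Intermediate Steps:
$n = -64$ ($n = -16 + 4 \left(-12\right) = -16 - 48 = -64$)
$- 160 B{\left(n,-10 \right)} = \left(-160\right) \left(-20\right) = 3200$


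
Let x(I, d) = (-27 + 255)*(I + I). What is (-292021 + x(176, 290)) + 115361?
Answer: -96404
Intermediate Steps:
x(I, d) = 456*I (x(I, d) = 228*(2*I) = 456*I)
(-292021 + x(176, 290)) + 115361 = (-292021 + 456*176) + 115361 = (-292021 + 80256) + 115361 = -211765 + 115361 = -96404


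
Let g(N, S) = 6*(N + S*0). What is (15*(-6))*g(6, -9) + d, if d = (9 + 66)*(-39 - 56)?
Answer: -10365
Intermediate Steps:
g(N, S) = 6*N (g(N, S) = 6*(N + 0) = 6*N)
d = -7125 (d = 75*(-95) = -7125)
(15*(-6))*g(6, -9) + d = (15*(-6))*(6*6) - 7125 = -90*36 - 7125 = -3240 - 7125 = -10365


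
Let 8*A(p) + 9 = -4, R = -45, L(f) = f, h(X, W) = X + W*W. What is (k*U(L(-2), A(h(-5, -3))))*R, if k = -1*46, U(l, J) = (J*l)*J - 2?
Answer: -241155/16 ≈ -15072.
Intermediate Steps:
h(X, W) = X + W²
A(p) = -13/8 (A(p) = -9/8 + (⅛)*(-4) = -9/8 - ½ = -13/8)
U(l, J) = -2 + l*J² (U(l, J) = l*J² - 2 = -2 + l*J²)
k = -46
(k*U(L(-2), A(h(-5, -3))))*R = -46*(-2 - 2*(-13/8)²)*(-45) = -46*(-2 - 2*169/64)*(-45) = -46*(-2 - 169/32)*(-45) = -46*(-233/32)*(-45) = (5359/16)*(-45) = -241155/16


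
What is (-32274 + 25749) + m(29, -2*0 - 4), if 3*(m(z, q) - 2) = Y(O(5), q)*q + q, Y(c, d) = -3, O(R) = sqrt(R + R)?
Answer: -19561/3 ≈ -6520.3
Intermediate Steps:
O(R) = sqrt(2)*sqrt(R) (O(R) = sqrt(2*R) = sqrt(2)*sqrt(R))
m(z, q) = 2 - 2*q/3 (m(z, q) = 2 + (-3*q + q)/3 = 2 + (-2*q)/3 = 2 - 2*q/3)
(-32274 + 25749) + m(29, -2*0 - 4) = (-32274 + 25749) + (2 - 2*(-2*0 - 4)/3) = -6525 + (2 - 2*(0 - 4)/3) = -6525 + (2 - 2/3*(-4)) = -6525 + (2 + 8/3) = -6525 + 14/3 = -19561/3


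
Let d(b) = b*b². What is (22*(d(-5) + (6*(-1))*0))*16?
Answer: -44000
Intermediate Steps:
d(b) = b³
(22*(d(-5) + (6*(-1))*0))*16 = (22*((-5)³ + (6*(-1))*0))*16 = (22*(-125 - 6*0))*16 = (22*(-125 + 0))*16 = (22*(-125))*16 = -2750*16 = -44000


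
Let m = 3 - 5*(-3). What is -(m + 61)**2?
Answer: -6241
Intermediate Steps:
m = 18 (m = 3 + 15 = 18)
-(m + 61)**2 = -(18 + 61)**2 = -1*79**2 = -1*6241 = -6241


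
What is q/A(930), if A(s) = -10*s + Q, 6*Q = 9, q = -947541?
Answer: 631694/6199 ≈ 101.90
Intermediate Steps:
Q = 3/2 (Q = (1/6)*9 = 3/2 ≈ 1.5000)
A(s) = 3/2 - 10*s (A(s) = -10*s + 3/2 = 3/2 - 10*s)
q/A(930) = -947541/(3/2 - 10*930) = -947541/(3/2 - 9300) = -947541/(-18597/2) = -947541*(-2/18597) = 631694/6199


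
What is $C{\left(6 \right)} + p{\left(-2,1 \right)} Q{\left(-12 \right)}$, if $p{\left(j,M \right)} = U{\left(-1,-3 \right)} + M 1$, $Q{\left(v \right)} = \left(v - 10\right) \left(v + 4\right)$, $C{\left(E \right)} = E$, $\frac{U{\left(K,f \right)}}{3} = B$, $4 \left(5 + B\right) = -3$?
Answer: $-2854$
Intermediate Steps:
$B = - \frac{23}{4}$ ($B = -5 + \frac{1}{4} \left(-3\right) = -5 - \frac{3}{4} = - \frac{23}{4} \approx -5.75$)
$U{\left(K,f \right)} = - \frac{69}{4}$ ($U{\left(K,f \right)} = 3 \left(- \frac{23}{4}\right) = - \frac{69}{4}$)
$Q{\left(v \right)} = \left(-10 + v\right) \left(4 + v\right)$
$p{\left(j,M \right)} = - \frac{69}{4} + M$ ($p{\left(j,M \right)} = - \frac{69}{4} + M 1 = - \frac{69}{4} + M$)
$C{\left(6 \right)} + p{\left(-2,1 \right)} Q{\left(-12 \right)} = 6 + \left(- \frac{69}{4} + 1\right) \left(-40 + \left(-12\right)^{2} - -72\right) = 6 - \frac{65 \left(-40 + 144 + 72\right)}{4} = 6 - 2860 = -2854$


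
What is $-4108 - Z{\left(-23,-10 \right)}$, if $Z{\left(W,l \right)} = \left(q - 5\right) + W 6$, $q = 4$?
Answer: $-3969$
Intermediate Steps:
$Z{\left(W,l \right)} = -1 + 6 W$ ($Z{\left(W,l \right)} = \left(4 - 5\right) + W 6 = \left(4 - 5\right) + 6 W = -1 + 6 W$)
$-4108 - Z{\left(-23,-10 \right)} = -4108 - \left(-1 + 6 \left(-23\right)\right) = -4108 - \left(-1 - 138\right) = -4108 - -139 = -4108 + 139 = -3969$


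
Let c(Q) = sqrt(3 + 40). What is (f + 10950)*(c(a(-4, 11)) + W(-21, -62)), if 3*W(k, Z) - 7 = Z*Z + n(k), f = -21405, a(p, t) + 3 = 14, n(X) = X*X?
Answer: -14957620 - 10455*sqrt(43) ≈ -1.5026e+7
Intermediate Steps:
n(X) = X**2
a(p, t) = 11 (a(p, t) = -3 + 14 = 11)
W(k, Z) = 7/3 + Z**2/3 + k**2/3 (W(k, Z) = 7/3 + (Z*Z + k**2)/3 = 7/3 + (Z**2 + k**2)/3 = 7/3 + (Z**2/3 + k**2/3) = 7/3 + Z**2/3 + k**2/3)
c(Q) = sqrt(43)
(f + 10950)*(c(a(-4, 11)) + W(-21, -62)) = (-21405 + 10950)*(sqrt(43) + (7/3 + (1/3)*(-62)**2 + (1/3)*(-21)**2)) = -10455*(sqrt(43) + (7/3 + (1/3)*3844 + (1/3)*441)) = -10455*(sqrt(43) + (7/3 + 3844/3 + 147)) = -10455*(sqrt(43) + 4292/3) = -10455*(4292/3 + sqrt(43)) = -14957620 - 10455*sqrt(43)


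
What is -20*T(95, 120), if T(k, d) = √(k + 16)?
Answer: -20*√111 ≈ -210.71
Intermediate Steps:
T(k, d) = √(16 + k)
-20*T(95, 120) = -20*√(16 + 95) = -20*√111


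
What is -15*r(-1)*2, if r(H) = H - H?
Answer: 0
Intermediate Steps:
r(H) = 0
-15*r(-1)*2 = -15*0*2 = 0*2 = 0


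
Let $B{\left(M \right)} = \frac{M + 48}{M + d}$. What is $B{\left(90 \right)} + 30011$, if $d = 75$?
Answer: $\frac{1650651}{55} \approx 30012.0$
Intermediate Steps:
$B{\left(M \right)} = \frac{48 + M}{75 + M}$ ($B{\left(M \right)} = \frac{M + 48}{M + 75} = \frac{48 + M}{75 + M}$)
$B{\left(90 \right)} + 30011 = \frac{48 + 90}{75 + 90} + 30011 = \frac{1}{165} \cdot 138 + 30011 = \frac{46}{55} + 30011 = \frac{1650651}{55}$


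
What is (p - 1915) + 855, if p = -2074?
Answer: -3134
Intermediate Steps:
(p - 1915) + 855 = (-2074 - 1915) + 855 = -3989 + 855 = -3134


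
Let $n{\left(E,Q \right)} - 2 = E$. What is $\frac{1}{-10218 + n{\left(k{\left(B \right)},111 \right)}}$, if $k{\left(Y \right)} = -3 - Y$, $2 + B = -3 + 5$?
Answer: $- \frac{1}{10219} \approx -9.7857 \cdot 10^{-5}$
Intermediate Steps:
$B = 0$ ($B = -2 + \left(-3 + 5\right) = -2 + 2 = 0$)
$n{\left(E,Q \right)} = 2 + E$
$\frac{1}{-10218 + n{\left(k{\left(B \right)},111 \right)}} = \frac{1}{-10218 + \left(2 - 3\right)} = \frac{1}{-10218 - 1} = \frac{1}{-10219} = - \frac{1}{10219}$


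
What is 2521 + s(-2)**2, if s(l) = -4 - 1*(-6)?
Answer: 2525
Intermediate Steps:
s(l) = 2 (s(l) = -4 + 6 = 2)
2521 + s(-2)**2 = 2521 + 2**2 = 2521 + 4 = 2525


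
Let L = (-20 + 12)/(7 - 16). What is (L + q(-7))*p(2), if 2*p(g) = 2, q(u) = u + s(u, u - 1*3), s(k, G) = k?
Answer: -118/9 ≈ -13.111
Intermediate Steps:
q(u) = 2*u (q(u) = u + u = 2*u)
L = 8/9 (L = -8/(-9) = -8*(-⅑) = 8/9 ≈ 0.88889)
p(g) = 1 (p(g) = (½)*2 = 1)
(L + q(-7))*p(2) = (8/9 + 2*(-7))*1 = (8/9 - 14)*1 = -118/9*1 = -118/9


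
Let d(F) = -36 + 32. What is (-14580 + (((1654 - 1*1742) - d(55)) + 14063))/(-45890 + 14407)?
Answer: 601/31483 ≈ 0.019090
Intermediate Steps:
d(F) = -4
(-14580 + (((1654 - 1*1742) - d(55)) + 14063))/(-45890 + 14407) = (-14580 + (((1654 - 1*1742) - 1*(-4)) + 14063))/(-45890 + 14407) = (-14580 + (((1654 - 1742) + 4) + 14063))/(-31483) = (-14580 + ((-88 + 4) + 14063))*(-1/31483) = (-14580 + (-84 + 14063))*(-1/31483) = (-14580 + 13979)*(-1/31483) = -601*(-1/31483) = 601/31483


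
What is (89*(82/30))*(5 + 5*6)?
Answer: 25543/3 ≈ 8514.3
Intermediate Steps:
(89*(82/30))*(5 + 5*6) = (89*(82*(1/30)))*(5 + 30) = (89*(41/15))*35 = (3649/15)*35 = 25543/3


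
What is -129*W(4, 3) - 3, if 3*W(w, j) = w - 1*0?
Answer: -175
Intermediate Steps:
W(w, j) = w/3 (W(w, j) = (w - 1*0)/3 = (w + 0)/3 = w/3)
-129*W(4, 3) - 3 = -43*4 - 3 = -129*4/3 - 3 = -172 - 3 = -175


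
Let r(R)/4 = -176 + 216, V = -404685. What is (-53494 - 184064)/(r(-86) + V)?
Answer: 237558/404525 ≈ 0.58725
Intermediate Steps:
r(R) = 160 (r(R) = 4*(-176 + 216) = 4*40 = 160)
(-53494 - 184064)/(r(-86) + V) = (-53494 - 184064)/(160 - 404685) = -237558/(-404525) = -237558*(-1/404525) = 237558/404525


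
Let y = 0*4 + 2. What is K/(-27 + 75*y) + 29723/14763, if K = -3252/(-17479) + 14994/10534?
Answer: 2304484038914/1137214260831 ≈ 2.0264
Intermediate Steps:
y = 2 (y = 0 + 2 = 2)
K = 148168347/92061893 (K = -3252*(-1/17479) + 14994*(1/10534) = 3252/17479 + 7497/5267 = 148168347/92061893 ≈ 1.6094)
K/(-27 + 75*y) + 29723/14763 = 148168347/(92061893*(-27 + 75*2)) + 29723/14763 = 148168347/(92061893*(-27 + 150)) + 29723*(1/14763) = (148168347/92061893)/123 + 29723/14763 = (148168347/92061893)*(1/123) + 29723/14763 = 49389449/3774537613 + 29723/14763 = 2304484038914/1137214260831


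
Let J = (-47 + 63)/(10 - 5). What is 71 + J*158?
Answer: 2883/5 ≈ 576.60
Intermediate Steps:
J = 16/5 ≈ 3.2000
71 + J*158 = 71 + (16/5)*158 = 71 + 2528/5 = 2883/5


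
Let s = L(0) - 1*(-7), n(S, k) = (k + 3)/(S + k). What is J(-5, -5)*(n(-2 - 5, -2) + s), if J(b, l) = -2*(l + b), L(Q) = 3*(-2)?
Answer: 160/9 ≈ 17.778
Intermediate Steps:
L(Q) = -6
J(b, l) = -2*b - 2*l (J(b, l) = -2*(b + l) = -2*b - 2*l)
n(S, k) = (3 + k)/(S + k)
s = 1 (s = -6 - 1*(-7) = -6 + 7 = 1)
J(-5, -5)*(n(-2 - 5, -2) + s) = (-2*(-5) - 2*(-5))*((3 - 2)/((-2 - 5) - 2) + 1) = (10 + 10)*(1/(-7 - 2) + 1) = 20*(1/(-9) + 1) = 20*(-⅑*1 + 1) = 20*(-⅑ + 1) = 20*(8/9) = 160/9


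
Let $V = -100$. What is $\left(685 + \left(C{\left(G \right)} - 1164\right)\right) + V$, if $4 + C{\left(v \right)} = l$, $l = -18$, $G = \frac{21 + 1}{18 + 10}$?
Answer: $-601$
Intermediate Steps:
$G = \frac{11}{14}$ ($G = \frac{22}{28} = 22 \cdot \frac{1}{28} = \frac{11}{14} \approx 0.78571$)
$C{\left(v \right)} = -22$ ($C{\left(v \right)} = -4 - 18 = -22$)
$\left(685 + \left(C{\left(G \right)} - 1164\right)\right) + V = \left(685 - 1186\right) - 100 = -501 - 100 = -601$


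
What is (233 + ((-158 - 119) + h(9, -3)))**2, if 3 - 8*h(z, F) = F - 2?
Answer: 1849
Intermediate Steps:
h(z, F) = 5/8 - F/8 (h(z, F) = 3/8 - (F - 2)/8 = 3/8 - (-2 + F)/8 = 3/8 + (1/4 - F/8) = 5/8 - F/8)
(233 + ((-158 - 119) + h(9, -3)))**2 = (233 + ((-158 - 119) + (5/8 - 1/8*(-3))))**2 = (233 + (-277 + (5/8 + 3/8)))**2 = (233 + (-277 + 1))**2 = (233 - 276)**2 = (-43)**2 = 1849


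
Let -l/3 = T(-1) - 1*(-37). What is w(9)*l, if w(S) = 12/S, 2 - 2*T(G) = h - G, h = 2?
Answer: -146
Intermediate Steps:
T(G) = G/2 (T(G) = 1 - (2 - G)/2 = 1 + (-1 + G/2) = G/2)
l = -219/2 (l = -3*((½)*(-1) - 1*(-37)) = -3*(-½ + 37) = -3*73/2 = -219/2 ≈ -109.50)
w(9)*l = (12/9)*(-219/2) = (12*(⅑))*(-219/2) = (4/3)*(-219/2) = -146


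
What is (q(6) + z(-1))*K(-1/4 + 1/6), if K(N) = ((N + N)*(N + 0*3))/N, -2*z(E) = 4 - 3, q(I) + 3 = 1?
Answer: 5/12 ≈ 0.41667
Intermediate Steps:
q(I) = -2 (q(I) = -3 + 1 = -2)
z(E) = -½ (z(E) = -(4 - 3)/2 = -½*1 = -½)
K(N) = 2*N (K(N) = ((2*N)*(N + 0))/N = ((2*N)*N)/N = (2*N²)/N = 2*N)
(q(6) + z(-1))*K(-1/4 + 1/6) = (-2 - ½)*(2*(-1/4 + 1/6)) = -5*(-1*¼ + 1*(⅙)) = -5*(-¼ + ⅙) = -5*(-1)/12 = -5/2*(-⅙) = 5/12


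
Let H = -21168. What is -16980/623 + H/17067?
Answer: -100995108/3544247 ≈ -28.496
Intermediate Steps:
-16980/623 + H/17067 = -16980/623 - 21168/17067 = -16980*1/623 - 21168*1/17067 = -16980/623 - 7056/5689 = -100995108/3544247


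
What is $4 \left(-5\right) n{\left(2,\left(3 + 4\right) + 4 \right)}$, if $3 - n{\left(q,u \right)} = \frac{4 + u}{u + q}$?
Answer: $- \frac{480}{13} \approx -36.923$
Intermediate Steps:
$n{\left(q,u \right)} = 3 - \frac{4 + u}{q + u}$ ($n{\left(q,u \right)} = 3 - \frac{4 + u}{u + q} = 3 - \frac{4 + u}{q + u}$)
$4 \left(-5\right) n{\left(2,\left(3 + 4\right) + 4 \right)} = 4 \left(-5\right) \frac{-4 + 2 \left(\left(3 + 4\right) + 4\right) + 3 \cdot 2}{2 + \left(\left(3 + 4\right) + 4\right)} = - 20 \frac{-4 + 2 \left(7 + 4\right) + 6}{2 + \left(7 + 4\right)} = - 20 \frac{-4 + 2 \cdot 11 + 6}{2 + 11} = - 20 \frac{-4 + 22 + 6}{13} = - 20 \cdot \frac{1}{13} \cdot 24 = \left(-20\right) \frac{24}{13} = - \frac{480}{13}$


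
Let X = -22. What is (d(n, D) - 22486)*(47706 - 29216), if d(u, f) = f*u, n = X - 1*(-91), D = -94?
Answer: -535692280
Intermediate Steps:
n = 69 (n = -22 - 1*(-91) = -22 + 91 = 69)
(d(n, D) - 22486)*(47706 - 29216) = (-94*69 - 22486)*(47706 - 29216) = (-6486 - 22486)*18490 = -28972*18490 = -535692280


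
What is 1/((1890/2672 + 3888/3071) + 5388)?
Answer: 4102856/22114284591 ≈ 0.00018553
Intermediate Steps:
1/((1890/2672 + 3888/3071) + 5388) = 1/((1890*(1/2672) + 3888*(1/3071)) + 5388) = 1/((945/1336 + 3888/3071) + 5388) = 1/(8096463/4102856 + 5388) = 1/(22114284591/4102856) = 4102856/22114284591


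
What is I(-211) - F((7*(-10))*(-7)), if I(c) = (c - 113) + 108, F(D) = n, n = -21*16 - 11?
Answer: 131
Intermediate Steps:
n = -347 (n = -336 - 11 = -347)
F(D) = -347
I(c) = -5 + c (I(c) = (-113 + c) + 108 = -5 + c)
I(-211) - F((7*(-10))*(-7)) = (-5 - 211) - 1*(-347) = -216 + 347 = 131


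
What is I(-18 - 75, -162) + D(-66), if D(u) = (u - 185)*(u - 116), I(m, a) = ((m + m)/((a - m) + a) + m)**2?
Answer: 321244379/5929 ≈ 54182.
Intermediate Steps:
I(m, a) = (m + 2*m/(-m + 2*a))**2 (I(m, a) = ((2*m)/(-m + 2*a) + m)**2 = (2*m/(-m + 2*a) + m)**2 = (m + 2*m/(-m + 2*a))**2)
D(u) = (-185 + u)*(-116 + u)
I(-18 - 75, -162) + D(-66) = (-18 - 75)**2*(2 - (-18 - 75) + 2*(-162))**2/(-(-18 - 75) + 2*(-162))**2 + (21460 + (-66)**2 - 301*(-66)) = (-93)**2*(2 - 1*(-93) - 324)**2/(-1*(-93) - 324)**2 + (21460 + 4356 + 19866) = 8649*(2 + 93 - 324)**2/(93 - 324)**2 + 45682 = 8649*(-229)**2/(-231)**2 + 45682 = 8649*(1/53361)*52441 + 45682 = 50395801/5929 + 45682 = 321244379/5929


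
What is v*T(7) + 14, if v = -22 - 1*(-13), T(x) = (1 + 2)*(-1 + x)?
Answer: -148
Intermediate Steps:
T(x) = -3 + 3*x (T(x) = 3*(-1 + x) = -3 + 3*x)
v = -9 (v = -22 + 13 = -9)
v*T(7) + 14 = -9*(-3 + 3*7) + 14 = -9*(-3 + 21) + 14 = -9*18 + 14 = -162 + 14 = -148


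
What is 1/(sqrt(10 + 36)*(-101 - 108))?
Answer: -sqrt(46)/9614 ≈ -0.00070546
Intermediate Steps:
1/(sqrt(10 + 36)*(-101 - 108)) = 1/(sqrt(46)*(-209)) = 1/(-209*sqrt(46)) = -sqrt(46)/9614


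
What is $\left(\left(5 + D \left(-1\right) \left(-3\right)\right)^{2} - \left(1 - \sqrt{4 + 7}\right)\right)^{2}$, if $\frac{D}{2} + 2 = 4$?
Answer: $\left(288 + \sqrt{11}\right)^{2} \approx 84865.0$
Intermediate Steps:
$D = 4$ ($D = -4 + 2 \cdot 4 = -4 + 8 = 4$)
$\left(\left(5 + D \left(-1\right) \left(-3\right)\right)^{2} - \left(1 - \sqrt{4 + 7}\right)\right)^{2} = \left(\left(5 + 4 \left(-1\right) \left(-3\right)\right)^{2} - \left(1 - \sqrt{4 + 7}\right)\right)^{2} = \left(\left(5 - -12\right)^{2} - \left(1 - \sqrt{11}\right)\right)^{2} = \left(\left(5 + 12\right)^{2} - \left(1 - \sqrt{11}\right)\right)^{2} = \left(17^{2} - \left(1 - \sqrt{11}\right)\right)^{2} = \left(289 - \left(1 - \sqrt{11}\right)\right)^{2} = \left(288 + \sqrt{11}\right)^{2}$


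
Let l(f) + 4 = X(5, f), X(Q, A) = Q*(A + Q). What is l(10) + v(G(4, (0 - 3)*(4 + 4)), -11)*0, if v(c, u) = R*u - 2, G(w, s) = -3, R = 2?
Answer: 71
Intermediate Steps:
l(f) = 21 + 5*f (l(f) = -4 + 5*(f + 5) = -4 + 5*(5 + f) = -4 + (25 + 5*f) = 21 + 5*f)
v(c, u) = -2 + 2*u (v(c, u) = 2*u - 2 = -2 + 2*u)
l(10) + v(G(4, (0 - 3)*(4 + 4)), -11)*0 = (21 + 5*10) + (-2 + 2*(-11))*0 = (21 + 50) + (-2 - 22)*0 = 71 - 24*0 = 71 + 0 = 71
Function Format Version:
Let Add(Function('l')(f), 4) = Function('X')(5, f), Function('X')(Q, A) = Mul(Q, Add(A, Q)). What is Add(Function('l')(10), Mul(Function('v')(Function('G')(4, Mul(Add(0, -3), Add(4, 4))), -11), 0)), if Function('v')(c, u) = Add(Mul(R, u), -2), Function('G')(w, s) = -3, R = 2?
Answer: 71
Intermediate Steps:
Function('l')(f) = Add(21, Mul(5, f)) (Function('l')(f) = Add(-4, Mul(5, Add(f, 5))) = Add(-4, Mul(5, Add(5, f))) = Add(-4, Add(25, Mul(5, f))) = Add(21, Mul(5, f)))
Function('v')(c, u) = Add(-2, Mul(2, u)) (Function('v')(c, u) = Add(Mul(2, u), -2) = Add(-2, Mul(2, u)))
Add(Function('l')(10), Mul(Function('v')(Function('G')(4, Mul(Add(0, -3), Add(4, 4))), -11), 0)) = Add(Add(21, Mul(5, 10)), Mul(Add(-2, Mul(2, -11)), 0)) = Add(Add(21, 50), Mul(Add(-2, -22), 0)) = Add(71, Mul(-24, 0)) = Add(71, 0) = 71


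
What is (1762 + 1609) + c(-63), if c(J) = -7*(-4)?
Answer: 3399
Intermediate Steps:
c(J) = 28
(1762 + 1609) + c(-63) = (1762 + 1609) + 28 = 3371 + 28 = 3399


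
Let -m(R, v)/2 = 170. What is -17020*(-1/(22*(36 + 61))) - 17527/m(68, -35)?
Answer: 1270277/21340 ≈ 59.526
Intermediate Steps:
m(R, v) = -340 (m(R, v) = -2*170 = -340)
-17020*(-1/(22*(36 + 61))) - 17527/m(68, -35) = -17020*(-1/(22*(36 + 61))) - 17527/(-340) = -17020/(97*(-22)) - 17527*(-1/340) = -17020/(-2134) + 1031/20 = -17020*(-1/2134) + 1031/20 = 8510/1067 + 1031/20 = 1270277/21340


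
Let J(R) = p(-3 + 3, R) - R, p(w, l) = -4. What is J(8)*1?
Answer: -12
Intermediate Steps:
J(R) = -4 - R
J(8)*1 = (-4 - 1*8)*1 = (-4 - 8)*1 = -12*1 = -12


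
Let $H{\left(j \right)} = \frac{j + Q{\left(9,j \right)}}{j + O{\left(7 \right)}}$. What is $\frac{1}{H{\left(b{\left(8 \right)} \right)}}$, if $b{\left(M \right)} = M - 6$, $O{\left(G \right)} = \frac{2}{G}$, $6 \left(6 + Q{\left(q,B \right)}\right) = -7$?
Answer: $- \frac{96}{217} \approx -0.4424$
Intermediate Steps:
$Q{\left(q,B \right)} = - \frac{43}{6}$ ($Q{\left(q,B \right)} = -6 + \frac{1}{6} \left(-7\right) = -6 - \frac{7}{6} = - \frac{43}{6}$)
$b{\left(M \right)} = -6 + M$
$H{\left(j \right)} = \frac{- \frac{43}{6} + j}{\frac{2}{7} + j}$ ($H{\left(j \right)} = \frac{j - \frac{43}{6}}{j + \frac{2}{7}} = \frac{- \frac{43}{6} + j}{j + 2 \cdot \frac{1}{7}} = \frac{- \frac{43}{6} + j}{j + \frac{2}{7}} = \frac{- \frac{43}{6} + j}{\frac{2}{7} + j}$)
$\frac{1}{H{\left(b{\left(8 \right)} \right)}} = \frac{1}{\frac{7}{6} \frac{1}{2 + 7 \left(-6 + 8\right)} \left(-43 + 6 \left(-6 + 8\right)\right)} = \frac{1}{\frac{7}{6} \frac{1}{2 + 7 \cdot 2} \left(-43 + 6 \cdot 2\right)} = \frac{1}{\frac{7}{6} \frac{1}{2 + 14} \left(-43 + 12\right)} = \frac{1}{\frac{7}{6} \cdot \frac{1}{16} \left(-31\right)} = \frac{1}{- \frac{217}{96}} = - \frac{96}{217}$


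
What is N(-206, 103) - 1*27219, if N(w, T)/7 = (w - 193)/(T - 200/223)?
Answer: -620372250/22769 ≈ -27246.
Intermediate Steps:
N(w, T) = 7*(-193 + w)/(-200/223 + T) (N(w, T) = 7*((w - 193)/(T - 200/223)) = 7*((-193 + w)/(T - 200*1/223)) = 7*((-193 + w)/(T - 200/223)) = 7*((-193 + w)/(-200/223 + T)) = 7*(-193 + w)/(-200/223 + T))
N(-206, 103) - 1*27219 = 1561*(-193 - 206)/(-200 + 223*103) - 1*27219 = 1561*(-399)/(-200 + 22969) - 27219 = 1561*(-399)/22769 - 27219 = 1561*(1/22769)*(-399) - 27219 = -622839/22769 - 27219 = -620372250/22769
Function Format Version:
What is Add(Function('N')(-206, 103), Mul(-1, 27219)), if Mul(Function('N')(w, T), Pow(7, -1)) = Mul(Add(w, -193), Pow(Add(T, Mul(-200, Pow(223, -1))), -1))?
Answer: Rational(-620372250, 22769) ≈ -27246.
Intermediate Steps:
Function('N')(w, T) = Mul(7, Pow(Add(Rational(-200, 223), T), -1), Add(-193, w)) (Function('N')(w, T) = Mul(7, Mul(Add(w, -193), Pow(Add(T, Mul(-200, Pow(223, -1))), -1))) = Mul(7, Mul(Add(-193, w), Pow(Add(T, Mul(-200, Rational(1, 223))), -1))) = Mul(7, Mul(Add(-193, w), Pow(Add(T, Rational(-200, 223)), -1))) = Mul(7, Mul(Add(-193, w), Pow(Add(Rational(-200, 223), T), -1))) = Mul(7, Mul(Pow(Add(Rational(-200, 223), T), -1), Add(-193, w))) = Mul(7, Pow(Add(Rational(-200, 223), T), -1), Add(-193, w)))
Add(Function('N')(-206, 103), Mul(-1, 27219)) = Add(Mul(1561, Pow(Add(-200, Mul(223, 103)), -1), Add(-193, -206)), Mul(-1, 27219)) = Add(Mul(1561, Pow(Add(-200, 22969), -1), -399), -27219) = Add(Mul(1561, Pow(22769, -1), -399), -27219) = Add(Mul(1561, Rational(1, 22769), -399), -27219) = Add(Rational(-622839, 22769), -27219) = Rational(-620372250, 22769)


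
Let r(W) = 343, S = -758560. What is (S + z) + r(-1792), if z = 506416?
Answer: -251801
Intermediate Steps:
(S + z) + r(-1792) = (-758560 + 506416) + 343 = -252144 + 343 = -251801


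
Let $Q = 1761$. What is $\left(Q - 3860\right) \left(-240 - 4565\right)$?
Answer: $10085695$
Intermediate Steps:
$\left(Q - 3860\right) \left(-240 - 4565\right) = \left(1761 - 3860\right) \left(-240 - 4565\right) = \left(-2099\right) \left(-4805\right) = 10085695$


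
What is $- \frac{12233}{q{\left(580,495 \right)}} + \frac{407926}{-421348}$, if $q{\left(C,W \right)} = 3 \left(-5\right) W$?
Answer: $\frac{1062749767}{1564254450} \approx 0.6794$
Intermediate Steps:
$q{\left(C,W \right)} = - 15 W$
$- \frac{12233}{q{\left(580,495 \right)}} + \frac{407926}{-421348} = - \frac{12233}{\left(-15\right) 495} + \frac{407926}{-421348} = - \frac{12233}{-7425} + 407926 \left(- \frac{1}{421348}\right) = \left(-12233\right) \left(- \frac{1}{7425}\right) - \frac{203963}{210674} = \frac{12233}{7425} - \frac{203963}{210674} = \frac{1062749767}{1564254450}$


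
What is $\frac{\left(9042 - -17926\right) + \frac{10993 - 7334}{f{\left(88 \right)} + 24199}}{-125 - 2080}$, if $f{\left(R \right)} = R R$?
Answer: $- \frac{861442483}{70434315} \approx -12.23$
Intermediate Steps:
$f{\left(R \right)} = R^{2}$
$\frac{\left(9042 - -17926\right) + \frac{10993 - 7334}{f{\left(88 \right)} + 24199}}{-125 - 2080} = \frac{\left(9042 - -17926\right) + \frac{10993 - 7334}{88^{2} + 24199}}{-125 - 2080} = \frac{\left(9042 + 17926\right) + \frac{3659}{7744 + 24199}}{-2205} = \left(26968 + \frac{3659}{31943}\right) \left(- \frac{1}{2205}\right) = \frac{861442483}{31943} \left(- \frac{1}{2205}\right) = - \frac{861442483}{70434315}$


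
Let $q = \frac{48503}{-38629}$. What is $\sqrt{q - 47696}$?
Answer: $\frac{i \sqrt{71173827699523}}{38629} \approx 218.4 i$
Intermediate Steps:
$q = - \frac{48503}{38629}$ ($q = 48503 \left(- \frac{1}{38629}\right) = - \frac{48503}{38629} \approx -1.2556$)
$\sqrt{q - 47696} = \sqrt{- \frac{48503}{38629} - 47696} = \sqrt{- \frac{1842497287}{38629}} = \frac{i \sqrt{71173827699523}}{38629}$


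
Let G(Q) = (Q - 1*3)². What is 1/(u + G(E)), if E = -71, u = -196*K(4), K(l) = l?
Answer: 1/4692 ≈ 0.00021313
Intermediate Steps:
u = -784 (u = -196*4 = -784)
G(Q) = (-3 + Q)² (G(Q) = (Q - 3)² = (-3 + Q)²)
1/(u + G(E)) = 1/(-784 + (-3 - 71)²) = 1/(-784 + (-74)²) = 1/(-784 + 5476) = 1/4692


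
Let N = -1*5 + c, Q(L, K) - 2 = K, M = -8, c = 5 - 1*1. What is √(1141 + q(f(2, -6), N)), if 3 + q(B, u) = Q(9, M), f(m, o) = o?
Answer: 2*√283 ≈ 33.645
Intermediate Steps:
c = 4 (c = 5 - 1 = 4)
Q(L, K) = 2 + K
N = -1 (N = -1*5 + 4 = -5 + 4 = -1)
q(B, u) = -9 (q(B, u) = -3 + (2 - 8) = -3 - 6 = -9)
√(1141 + q(f(2, -6), N)) = √(1141 - 9) = √1132 = 2*√283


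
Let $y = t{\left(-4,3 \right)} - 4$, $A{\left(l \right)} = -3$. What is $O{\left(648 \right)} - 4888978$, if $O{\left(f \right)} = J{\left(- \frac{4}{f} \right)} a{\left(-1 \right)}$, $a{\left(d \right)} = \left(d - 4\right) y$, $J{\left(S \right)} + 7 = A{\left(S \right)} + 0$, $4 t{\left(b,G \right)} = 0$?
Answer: $-4889178$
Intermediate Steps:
$t{\left(b,G \right)} = 0$ ($t{\left(b,G \right)} = \frac{1}{4} \cdot 0 = 0$)
$J{\left(S \right)} = -10$ ($J{\left(S \right)} = -7 + \left(-3 + 0\right) = -7 - 3 = -10$)
$y = -4$ ($y = 0 - 4 = -4$)
$a{\left(d \right)} = 16 - 4 d$ ($a{\left(d \right)} = \left(d - 4\right) \left(-4\right) = \left(-4 + d\right) \left(-4\right) = 16 - 4 d$)
$O{\left(f \right)} = -200$ ($O{\left(f \right)} = - 10 \left(16 - -4\right) = - 10 \left(16 + 4\right) = \left(-10\right) 20 = -200$)
$O{\left(648 \right)} - 4888978 = -200 - 4888978 = -4889178$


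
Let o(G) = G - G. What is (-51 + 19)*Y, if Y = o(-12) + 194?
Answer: -6208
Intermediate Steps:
o(G) = 0
Y = 194 (Y = 0 + 194 = 194)
(-51 + 19)*Y = (-51 + 19)*194 = -32*194 = -6208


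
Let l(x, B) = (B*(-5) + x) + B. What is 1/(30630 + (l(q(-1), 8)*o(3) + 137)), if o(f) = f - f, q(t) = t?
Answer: 1/30767 ≈ 3.2502e-5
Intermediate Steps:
o(f) = 0
l(x, B) = x - 4*B (l(x, B) = (-5*B + x) + B = (x - 5*B) + B = x - 4*B)
1/(30630 + (l(q(-1), 8)*o(3) + 137)) = 1/(30630 + ((-1 - 4*8)*0 + 137)) = 1/(30630 + ((-1 - 32)*0 + 137)) = 1/(30630 + (-33*0 + 137)) = 1/(30630 + (0 + 137)) = 1/(30630 + 137) = 1/30767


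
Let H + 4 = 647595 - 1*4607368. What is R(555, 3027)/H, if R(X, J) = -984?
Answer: 984/3959777 ≈ 0.00024850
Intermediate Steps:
H = -3959777 (H = -4 + (647595 - 1*4607368) = -4 + (647595 - 4607368) = -4 - 3959773 = -3959777)
R(555, 3027)/H = -984/(-3959777) = -984*(-1/3959777) = 984/3959777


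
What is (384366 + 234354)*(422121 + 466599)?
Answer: 549868838400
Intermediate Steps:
(384366 + 234354)*(422121 + 466599) = 618720*888720 = 549868838400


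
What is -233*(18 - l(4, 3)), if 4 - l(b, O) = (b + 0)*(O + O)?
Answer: -8854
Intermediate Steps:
l(b, O) = 4 - 2*O*b (l(b, O) = 4 - (b + 0)*(O + O) = 4 - b*2*O = 4 - 2*O*b)
-233*(18 - l(4, 3)) = -233*(18 - (4 - 2*3*4)) = -233*(18 - (4 - 24)) = -233*(18 - 1*(-20)) = -233*(18 + 20) = -233*38 = -8854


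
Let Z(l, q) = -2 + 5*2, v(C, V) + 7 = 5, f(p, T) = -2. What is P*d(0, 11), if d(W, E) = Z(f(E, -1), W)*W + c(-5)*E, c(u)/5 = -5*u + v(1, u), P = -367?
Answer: -464255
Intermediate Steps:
v(C, V) = -2 (v(C, V) = -7 + 5 = -2)
Z(l, q) = 8 (Z(l, q) = -2 + 10 = 8)
c(u) = -10 - 25*u (c(u) = 5*(-5*u - 2) = 5*(-2 - 5*u) = -10 - 25*u)
d(W, E) = 8*W + 115*E (d(W, E) = 8*W + (-10 - 25*(-5))*E = 8*W + (-10 + 125)*E = 8*W + 115*E)
P*d(0, 11) = -367*(8*0 + 115*11) = -367*(0 + 1265) = -367*1265 = -464255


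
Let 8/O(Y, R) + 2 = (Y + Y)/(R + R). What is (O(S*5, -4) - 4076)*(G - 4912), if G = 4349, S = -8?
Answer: 2294225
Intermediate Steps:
O(Y, R) = 8/(-2 + Y/R) (O(Y, R) = 8/(-2 + (Y + Y)/(R + R)) = 8/(-2 + (2*Y)/((2*R))) = 8/(-2 + (2*Y)*(1/(2*R))) = 8/(-2 + Y/R))
(O(S*5, -4) - 4076)*(G - 4912) = (-8*(-4)/(-(-8)*5 + 2*(-4)) - 4076)*(4349 - 4912) = (-8*(-4)/(-1*(-40) - 8) - 4076)*(-563) = (-8*(-4)/(40 - 8) - 4076)*(-563) = (-8*(-4)/32 - 4076)*(-563) = (-8*(-4)*1/32 - 4076)*(-563) = (1 - 4076)*(-563) = -4075*(-563) = 2294225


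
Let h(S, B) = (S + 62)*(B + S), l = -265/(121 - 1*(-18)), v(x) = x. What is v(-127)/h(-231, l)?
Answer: -17653/5471206 ≈ -0.0032265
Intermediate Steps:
l = -265/139 (l = -265/(121 + 18) = -265/139 ≈ -1.9065)
h(S, B) = (62 + S)*(B + S)
v(-127)/h(-231, l) = -127/((-231)**2 + 62*(-265/139) + 62*(-231) - 265/139*(-231)) = -127/(53361 - 16430/139 - 14322 + 61215/139) = -127/5471206/139 = -127*139/5471206 = -17653/5471206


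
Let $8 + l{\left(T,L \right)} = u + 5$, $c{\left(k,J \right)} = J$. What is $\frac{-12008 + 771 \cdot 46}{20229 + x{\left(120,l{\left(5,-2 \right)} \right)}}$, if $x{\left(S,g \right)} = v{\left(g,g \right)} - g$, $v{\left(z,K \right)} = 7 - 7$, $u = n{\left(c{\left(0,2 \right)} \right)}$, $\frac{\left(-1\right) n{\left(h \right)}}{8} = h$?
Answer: $\frac{11729}{10124} \approx 1.1585$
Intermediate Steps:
$n{\left(h \right)} = - 8 h$
$u = -16$ ($u = \left(-8\right) 2 = -16$)
$l{\left(T,L \right)} = -19$ ($l{\left(T,L \right)} = -8 + \left(-16 + 5\right) = -8 - 11 = -19$)
$v{\left(z,K \right)} = 0$
$x{\left(S,g \right)} = - g$ ($x{\left(S,g \right)} = 0 - g = - g$)
$\frac{-12008 + 771 \cdot 46}{20229 + x{\left(120,l{\left(5,-2 \right)} \right)}} = \frac{-12008 + 771 \cdot 46}{20229 - -19} = \frac{-12008 + 35466}{20229 + 19} = \frac{23458}{20248} = 23458 \cdot \frac{1}{20248} = \frac{11729}{10124}$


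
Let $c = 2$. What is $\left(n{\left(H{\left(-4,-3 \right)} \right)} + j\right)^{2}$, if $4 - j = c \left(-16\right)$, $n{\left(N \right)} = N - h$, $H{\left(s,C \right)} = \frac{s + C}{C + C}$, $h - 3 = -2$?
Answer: $\frac{47089}{36} \approx 1308.0$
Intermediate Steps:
$h = 1$ ($h = 3 - 2 = 1$)
$H{\left(s,C \right)} = \frac{C + s}{2 C}$
$n{\left(N \right)} = -1 + N$ ($n{\left(N \right)} = N - 1 = -1 + N$)
$j = 36$ ($j = 4 - 2 \left(-16\right) = 4 - -32 = 4 + 32 = 36$)
$\left(n{\left(H{\left(-4,-3 \right)} \right)} + j\right)^{2} = \left(\left(-1 + \frac{-3 - 4}{2 \left(-3\right)}\right) + 36\right)^{2} = \left(\left(-1 + \frac{1}{2} \left(- \frac{1}{3}\right) \left(-7\right)\right) + 36\right)^{2} = \left(\left(-1 + \frac{7}{6}\right) + 36\right)^{2} = \left(\frac{1}{6} + 36\right)^{2} = \left(\frac{217}{6}\right)^{2} = \frac{47089}{36}$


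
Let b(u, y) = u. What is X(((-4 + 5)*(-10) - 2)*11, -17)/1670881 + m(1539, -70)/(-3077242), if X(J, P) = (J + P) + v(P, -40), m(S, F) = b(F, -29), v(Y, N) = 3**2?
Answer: -22418015/367264656443 ≈ -6.1041e-5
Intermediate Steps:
v(Y, N) = 9
m(S, F) = F
X(J, P) = 9 + J + P (X(J, P) = (J + P) + 9 = 9 + J + P)
X(((-4 + 5)*(-10) - 2)*11, -17)/1670881 + m(1539, -70)/(-3077242) = (9 + ((-4 + 5)*(-10) - 2)*11 - 17)/1670881 - 70/(-3077242) = (9 + (1*(-10) - 2)*11 - 17)*(1/1670881) - 70*(-1/3077242) = (9 + (-10 - 2)*11 - 17)*(1/1670881) + 5/219803 = (9 - 12*11 - 17)*(1/1670881) + 5/219803 = (9 - 132 - 17)*(1/1670881) + 5/219803 = -140*1/1670881 + 5/219803 = -140/1670881 + 5/219803 = -22418015/367264656443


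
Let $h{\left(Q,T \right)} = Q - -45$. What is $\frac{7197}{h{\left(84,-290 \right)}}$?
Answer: $\frac{2399}{43} \approx 55.791$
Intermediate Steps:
$h{\left(Q,T \right)} = 45 + Q$ ($h{\left(Q,T \right)} = Q + 45 = 45 + Q$)
$\frac{7197}{h{\left(84,-290 \right)}} = \frac{7197}{45 + 84} = \frac{7197}{129} = 7197 \cdot \frac{1}{129} = \frac{2399}{43}$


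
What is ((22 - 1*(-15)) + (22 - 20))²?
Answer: 1521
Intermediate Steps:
((22 - 1*(-15)) + (22 - 20))² = ((22 + 15) + 2)² = (37 + 2)² = 39² = 1521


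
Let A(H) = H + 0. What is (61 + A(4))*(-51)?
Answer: -3315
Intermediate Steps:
A(H) = H
(61 + A(4))*(-51) = (61 + 4)*(-51) = 65*(-51) = -3315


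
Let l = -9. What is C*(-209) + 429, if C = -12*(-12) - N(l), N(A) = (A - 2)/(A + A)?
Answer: -531707/18 ≈ -29539.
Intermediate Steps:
N(A) = (-2 + A)/(2*A) (N(A) = (-2 + A)/((2*A)) = (-2 + A)*(1/(2*A)) = (-2 + A)/(2*A))
C = 2581/18 (C = -12*(-12) - (-2 - 9)/(2*(-9)) = 144 - (-1)*(-11)/(2*9) = 144 - 1*11/18 = 144 - 11/18 = 2581/18 ≈ 143.39)
C*(-209) + 429 = (2581/18)*(-209) + 429 = -539429/18 + 429 = -531707/18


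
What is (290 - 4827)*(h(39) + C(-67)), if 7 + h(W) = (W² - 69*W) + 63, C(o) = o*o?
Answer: -15312375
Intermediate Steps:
C(o) = o²
h(W) = 56 + W² - 69*W (h(W) = -7 + ((W² - 69*W) + 63) = -7 + (63 + W² - 69*W) = 56 + W² - 69*W)
(290 - 4827)*(h(39) + C(-67)) = (290 - 4827)*((56 + 39² - 69*39) + (-67)²) = -4537*((56 + 1521 - 2691) + 4489) = -4537*(-1114 + 4489) = -4537*3375 = -15312375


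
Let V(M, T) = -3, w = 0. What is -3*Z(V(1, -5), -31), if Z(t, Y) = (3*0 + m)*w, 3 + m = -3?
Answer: 0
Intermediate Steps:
m = -6 (m = -3 - 3 = -6)
Z(t, Y) = 0 (Z(t, Y) = (3*0 - 6)*0 = (0 - 6)*0 = -6*0 = 0)
-3*Z(V(1, -5), -31) = -3*0 = 0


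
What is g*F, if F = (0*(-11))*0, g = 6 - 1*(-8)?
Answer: 0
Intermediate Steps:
g = 14 (g = 6 + 8 = 14)
F = 0 (F = 0*0 = 0)
g*F = 14*0 = 0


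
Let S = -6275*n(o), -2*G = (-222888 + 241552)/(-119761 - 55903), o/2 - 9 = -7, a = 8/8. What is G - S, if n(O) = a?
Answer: 275575233/43916 ≈ 6275.1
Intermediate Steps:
a = 1 (a = 8*(⅛) = 1)
o = 4 (o = 18 + 2*(-7) = 18 - 14 = 4)
n(O) = 1
G = 2333/43916 (G = -(-222888 + 241552)/(2*(-119761 - 55903)) = -9332/(-175664) = -9332*(-1)/175664 = -½*(-2333/21958) = 2333/43916 ≈ 0.053124)
S = -6275 (S = -6275*1 = -6275)
G - S = 2333/43916 - 1*(-6275) = 2333/43916 + 6275 = 275575233/43916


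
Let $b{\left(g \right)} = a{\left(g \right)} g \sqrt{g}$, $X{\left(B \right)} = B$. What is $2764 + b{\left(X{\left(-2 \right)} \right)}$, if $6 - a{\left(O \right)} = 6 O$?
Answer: $2764 - 36 i \sqrt{2} \approx 2764.0 - 50.912 i$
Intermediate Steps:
$a{\left(O \right)} = 6 - 6 O$
$b{\left(g \right)} = g^{\frac{3}{2}} \left(6 - 6 g\right)$ ($b{\left(g \right)} = \left(6 - 6 g\right) g \sqrt{g} = \left(6 - 6 g\right) g^{\frac{3}{2}} = g^{\frac{3}{2}} \left(6 - 6 g\right)$)
$2764 + b{\left(X{\left(-2 \right)} \right)} = 2764 + 6 \left(-2\right)^{\frac{3}{2}} \left(1 - -2\right) = 2764 + 6 \left(- 2 i \sqrt{2}\right) \left(1 + 2\right) = 2764 + 6 \left(- 2 i \sqrt{2}\right) 3 = 2764 - 36 i \sqrt{2}$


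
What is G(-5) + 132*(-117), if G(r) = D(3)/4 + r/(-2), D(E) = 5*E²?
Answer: -61721/4 ≈ -15430.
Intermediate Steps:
G(r) = 45/4 - r/2 (G(r) = (5*3²)/4 + r/(-2) = (5*9)*(¼) + r*(-½) = 45*(¼) - r/2 = 45/4 - r/2)
G(-5) + 132*(-117) = (45/4 - ½*(-5)) + 132*(-117) = (45/4 + 5/2) - 15444 = 55/4 - 15444 = -61721/4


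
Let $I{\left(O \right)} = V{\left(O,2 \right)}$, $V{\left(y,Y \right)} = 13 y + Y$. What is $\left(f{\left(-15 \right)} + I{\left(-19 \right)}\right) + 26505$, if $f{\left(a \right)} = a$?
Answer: $26245$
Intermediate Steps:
$V{\left(y,Y \right)} = Y + 13 y$
$I{\left(O \right)} = 2 + 13 O$
$\left(f{\left(-15 \right)} + I{\left(-19 \right)}\right) + 26505 = \left(-15 + \left(2 + 13 \left(-19\right)\right)\right) + 26505 = \left(-15 + \left(2 - 247\right)\right) + 26505 = \left(-15 - 245\right) + 26505 = -260 + 26505 = 26245$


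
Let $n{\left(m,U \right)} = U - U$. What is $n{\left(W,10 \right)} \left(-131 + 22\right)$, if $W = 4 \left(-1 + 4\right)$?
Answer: $0$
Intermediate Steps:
$W = 12$ ($W = 4 \cdot 3 = 12$)
$n{\left(m,U \right)} = 0$
$n{\left(W,10 \right)} \left(-131 + 22\right) = 0 \left(-131 + 22\right) = 0 \left(-109\right) = 0$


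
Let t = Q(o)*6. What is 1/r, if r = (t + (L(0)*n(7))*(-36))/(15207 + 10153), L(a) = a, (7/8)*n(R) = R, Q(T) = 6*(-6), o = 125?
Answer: -3170/27 ≈ -117.41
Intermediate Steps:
Q(T) = -36
n(R) = 8*R/7
t = -216 (t = -36*6 = -216)
r = -27/3170 (r = (-216 + (0*((8/7)*7))*(-36))/(15207 + 10153) = (-216 + (0*8)*(-36))/25360 = (-216 + 0*(-36))*(1/25360) = (-216 + 0)*(1/25360) = -216*1/25360 = -27/3170 ≈ -0.0085174)
1/r = 1/(-27/3170) = -3170/27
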